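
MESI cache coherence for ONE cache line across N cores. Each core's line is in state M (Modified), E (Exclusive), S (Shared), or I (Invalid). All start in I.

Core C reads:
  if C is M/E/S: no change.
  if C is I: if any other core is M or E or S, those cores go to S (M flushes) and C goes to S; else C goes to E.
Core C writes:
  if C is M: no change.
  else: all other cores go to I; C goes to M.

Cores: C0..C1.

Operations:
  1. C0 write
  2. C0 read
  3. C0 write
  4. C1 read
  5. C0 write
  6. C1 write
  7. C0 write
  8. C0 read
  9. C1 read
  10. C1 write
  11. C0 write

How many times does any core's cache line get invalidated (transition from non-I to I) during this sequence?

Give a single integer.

Answer: 5

Derivation:
Op 1: C0 write [C0 write: invalidate none -> C0=M] -> [M,I] (invalidations this op: 0; running total: 0)
Op 2: C0 read [C0 read: already in M, no change] -> [M,I] (invalidations this op: 0; running total: 0)
Op 3: C0 write [C0 write: already M (modified), no change] -> [M,I] (invalidations this op: 0; running total: 0)
Op 4: C1 read [C1 read from I: others=['C0=M'] -> C1=S, others downsized to S] -> [S,S] (invalidations this op: 0; running total: 0)
Op 5: C0 write [C0 write: invalidate ['C1=S'] -> C0=M] -> [M,I] (invalidations this op: 1; running total: 1)
Op 6: C1 write [C1 write: invalidate ['C0=M'] -> C1=M] -> [I,M] (invalidations this op: 1; running total: 2)
Op 7: C0 write [C0 write: invalidate ['C1=M'] -> C0=M] -> [M,I] (invalidations this op: 1; running total: 3)
Op 8: C0 read [C0 read: already in M, no change] -> [M,I] (invalidations this op: 0; running total: 3)
Op 9: C1 read [C1 read from I: others=['C0=M'] -> C1=S, others downsized to S] -> [S,S] (invalidations this op: 0; running total: 3)
Op 10: C1 write [C1 write: invalidate ['C0=S'] -> C1=M] -> [I,M] (invalidations this op: 1; running total: 4)
Op 11: C0 write [C0 write: invalidate ['C1=M'] -> C0=M] -> [M,I] (invalidations this op: 1; running total: 5)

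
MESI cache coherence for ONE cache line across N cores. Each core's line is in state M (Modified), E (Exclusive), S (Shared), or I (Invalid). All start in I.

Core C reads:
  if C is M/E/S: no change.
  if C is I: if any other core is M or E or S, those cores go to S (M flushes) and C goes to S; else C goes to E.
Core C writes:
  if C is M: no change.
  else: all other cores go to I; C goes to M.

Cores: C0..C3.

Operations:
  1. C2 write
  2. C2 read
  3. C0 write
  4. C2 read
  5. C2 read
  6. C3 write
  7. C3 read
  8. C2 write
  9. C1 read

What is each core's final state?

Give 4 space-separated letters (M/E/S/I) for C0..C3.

Answer: I S S I

Derivation:
Op 1: C2 write [C2 write: invalidate none -> C2=M] -> [I,I,M,I]
Op 2: C2 read [C2 read: already in M, no change] -> [I,I,M,I]
Op 3: C0 write [C0 write: invalidate ['C2=M'] -> C0=M] -> [M,I,I,I]
Op 4: C2 read [C2 read from I: others=['C0=M'] -> C2=S, others downsized to S] -> [S,I,S,I]
Op 5: C2 read [C2 read: already in S, no change] -> [S,I,S,I]
Op 6: C3 write [C3 write: invalidate ['C0=S', 'C2=S'] -> C3=M] -> [I,I,I,M]
Op 7: C3 read [C3 read: already in M, no change] -> [I,I,I,M]
Op 8: C2 write [C2 write: invalidate ['C3=M'] -> C2=M] -> [I,I,M,I]
Op 9: C1 read [C1 read from I: others=['C2=M'] -> C1=S, others downsized to S] -> [I,S,S,I]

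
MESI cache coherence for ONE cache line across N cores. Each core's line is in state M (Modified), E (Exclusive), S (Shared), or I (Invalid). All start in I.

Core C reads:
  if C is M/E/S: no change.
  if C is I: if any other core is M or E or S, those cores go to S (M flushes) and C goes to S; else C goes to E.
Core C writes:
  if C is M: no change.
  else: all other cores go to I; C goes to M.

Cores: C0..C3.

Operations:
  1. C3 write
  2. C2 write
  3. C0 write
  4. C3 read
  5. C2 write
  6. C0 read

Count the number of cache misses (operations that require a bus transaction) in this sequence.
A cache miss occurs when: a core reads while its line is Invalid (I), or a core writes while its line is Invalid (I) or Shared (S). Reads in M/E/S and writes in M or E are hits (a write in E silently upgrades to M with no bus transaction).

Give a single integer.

Answer: 6

Derivation:
Op 1: C3 write [C3 write: invalidate none -> C3=M] -> [I,I,I,M] [MISS #1: write from I]
Op 2: C2 write [C2 write: invalidate ['C3=M'] -> C2=M] -> [I,I,M,I] [MISS #2: write from I]
Op 3: C0 write [C0 write: invalidate ['C2=M'] -> C0=M] -> [M,I,I,I] [MISS #3: write from I]
Op 4: C3 read [C3 read from I: others=['C0=M'] -> C3=S, others downsized to S] -> [S,I,I,S] [MISS #4: read from I]
Op 5: C2 write [C2 write: invalidate ['C0=S', 'C3=S'] -> C2=M] -> [I,I,M,I] [MISS #5: write from I]
Op 6: C0 read [C0 read from I: others=['C2=M'] -> C0=S, others downsized to S] -> [S,I,S,I] [MISS #6: read from I]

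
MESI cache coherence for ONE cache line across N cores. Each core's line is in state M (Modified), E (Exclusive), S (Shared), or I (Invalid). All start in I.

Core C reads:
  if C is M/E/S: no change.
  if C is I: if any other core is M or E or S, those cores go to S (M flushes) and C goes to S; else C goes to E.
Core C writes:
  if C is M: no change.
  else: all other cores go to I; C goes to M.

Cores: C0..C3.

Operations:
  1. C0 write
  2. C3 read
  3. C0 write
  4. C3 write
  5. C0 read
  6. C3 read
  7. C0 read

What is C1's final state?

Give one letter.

Op 1: C0 write [C0 write: invalidate none -> C0=M] -> [M,I,I,I]
Op 2: C3 read [C3 read from I: others=['C0=M'] -> C3=S, others downsized to S] -> [S,I,I,S]
Op 3: C0 write [C0 write: invalidate ['C3=S'] -> C0=M] -> [M,I,I,I]
Op 4: C3 write [C3 write: invalidate ['C0=M'] -> C3=M] -> [I,I,I,M]
Op 5: C0 read [C0 read from I: others=['C3=M'] -> C0=S, others downsized to S] -> [S,I,I,S]
Op 6: C3 read [C3 read: already in S, no change] -> [S,I,I,S]
Op 7: C0 read [C0 read: already in S, no change] -> [S,I,I,S]

Answer: I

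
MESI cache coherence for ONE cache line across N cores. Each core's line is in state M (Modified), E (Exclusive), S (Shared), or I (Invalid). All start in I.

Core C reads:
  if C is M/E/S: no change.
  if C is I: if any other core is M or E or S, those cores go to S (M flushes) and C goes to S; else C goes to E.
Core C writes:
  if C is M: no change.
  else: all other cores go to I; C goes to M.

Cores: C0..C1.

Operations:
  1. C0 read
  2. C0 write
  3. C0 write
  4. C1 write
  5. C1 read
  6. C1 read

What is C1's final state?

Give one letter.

Answer: M

Derivation:
Op 1: C0 read [C0 read from I: no other sharers -> C0=E (exclusive)] -> [E,I]
Op 2: C0 write [C0 write: invalidate none -> C0=M] -> [M,I]
Op 3: C0 write [C0 write: already M (modified), no change] -> [M,I]
Op 4: C1 write [C1 write: invalidate ['C0=M'] -> C1=M] -> [I,M]
Op 5: C1 read [C1 read: already in M, no change] -> [I,M]
Op 6: C1 read [C1 read: already in M, no change] -> [I,M]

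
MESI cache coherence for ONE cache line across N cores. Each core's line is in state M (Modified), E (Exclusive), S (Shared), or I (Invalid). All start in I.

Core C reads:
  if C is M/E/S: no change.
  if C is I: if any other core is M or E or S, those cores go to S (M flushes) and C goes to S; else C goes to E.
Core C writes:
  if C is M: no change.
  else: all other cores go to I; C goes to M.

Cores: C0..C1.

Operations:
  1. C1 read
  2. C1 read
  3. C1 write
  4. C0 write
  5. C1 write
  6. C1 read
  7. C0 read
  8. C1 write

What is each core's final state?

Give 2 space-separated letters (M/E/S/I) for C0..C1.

Op 1: C1 read [C1 read from I: no other sharers -> C1=E (exclusive)] -> [I,E]
Op 2: C1 read [C1 read: already in E, no change] -> [I,E]
Op 3: C1 write [C1 write: invalidate none -> C1=M] -> [I,M]
Op 4: C0 write [C0 write: invalidate ['C1=M'] -> C0=M] -> [M,I]
Op 5: C1 write [C1 write: invalidate ['C0=M'] -> C1=M] -> [I,M]
Op 6: C1 read [C1 read: already in M, no change] -> [I,M]
Op 7: C0 read [C0 read from I: others=['C1=M'] -> C0=S, others downsized to S] -> [S,S]
Op 8: C1 write [C1 write: invalidate ['C0=S'] -> C1=M] -> [I,M]

Answer: I M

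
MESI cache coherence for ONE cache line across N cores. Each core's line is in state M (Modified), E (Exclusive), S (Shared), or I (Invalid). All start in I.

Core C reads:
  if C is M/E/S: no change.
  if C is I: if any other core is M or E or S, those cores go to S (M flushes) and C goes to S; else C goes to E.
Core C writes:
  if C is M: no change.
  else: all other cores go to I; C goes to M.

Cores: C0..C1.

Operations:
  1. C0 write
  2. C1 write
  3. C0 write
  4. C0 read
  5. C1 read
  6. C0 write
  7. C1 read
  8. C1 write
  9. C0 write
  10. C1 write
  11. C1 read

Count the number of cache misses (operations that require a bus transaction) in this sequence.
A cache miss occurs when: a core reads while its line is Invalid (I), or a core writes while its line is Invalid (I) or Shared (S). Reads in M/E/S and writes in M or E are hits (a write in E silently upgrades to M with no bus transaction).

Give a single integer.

Answer: 9

Derivation:
Op 1: C0 write [C0 write: invalidate none -> C0=M] -> [M,I] [MISS #1: write from I]
Op 2: C1 write [C1 write: invalidate ['C0=M'] -> C1=M] -> [I,M] [MISS #2: write from I]
Op 3: C0 write [C0 write: invalidate ['C1=M'] -> C0=M] -> [M,I] [MISS #3: write from I]
Op 4: C0 read [C0 read: already in M, no change] -> [M,I] [hit: read from M]
Op 5: C1 read [C1 read from I: others=['C0=M'] -> C1=S, others downsized to S] -> [S,S] [MISS #4: read from I]
Op 6: C0 write [C0 write: invalidate ['C1=S'] -> C0=M] -> [M,I] [MISS #5: write from S]
Op 7: C1 read [C1 read from I: others=['C0=M'] -> C1=S, others downsized to S] -> [S,S] [MISS #6: read from I]
Op 8: C1 write [C1 write: invalidate ['C0=S'] -> C1=M] -> [I,M] [MISS #7: write from S]
Op 9: C0 write [C0 write: invalidate ['C1=M'] -> C0=M] -> [M,I] [MISS #8: write from I]
Op 10: C1 write [C1 write: invalidate ['C0=M'] -> C1=M] -> [I,M] [MISS #9: write from I]
Op 11: C1 read [C1 read: already in M, no change] -> [I,M] [hit: read from M]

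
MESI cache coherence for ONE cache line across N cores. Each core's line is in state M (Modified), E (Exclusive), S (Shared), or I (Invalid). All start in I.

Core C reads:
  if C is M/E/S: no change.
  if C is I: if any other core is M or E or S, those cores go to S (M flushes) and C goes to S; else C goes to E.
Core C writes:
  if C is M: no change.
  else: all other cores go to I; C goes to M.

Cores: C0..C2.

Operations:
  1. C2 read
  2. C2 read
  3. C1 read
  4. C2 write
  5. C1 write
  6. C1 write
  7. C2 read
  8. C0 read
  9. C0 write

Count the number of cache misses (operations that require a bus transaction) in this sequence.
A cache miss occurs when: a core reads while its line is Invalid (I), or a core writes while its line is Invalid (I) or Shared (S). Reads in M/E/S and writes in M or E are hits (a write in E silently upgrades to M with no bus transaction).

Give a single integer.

Answer: 7

Derivation:
Op 1: C2 read [C2 read from I: no other sharers -> C2=E (exclusive)] -> [I,I,E] [MISS #1: read from I]
Op 2: C2 read [C2 read: already in E, no change] -> [I,I,E] [hit: read from E]
Op 3: C1 read [C1 read from I: others=['C2=E'] -> C1=S, others downsized to S] -> [I,S,S] [MISS #2: read from I]
Op 4: C2 write [C2 write: invalidate ['C1=S'] -> C2=M] -> [I,I,M] [MISS #3: write from S]
Op 5: C1 write [C1 write: invalidate ['C2=M'] -> C1=M] -> [I,M,I] [MISS #4: write from I]
Op 6: C1 write [C1 write: already M (modified), no change] -> [I,M,I] [hit: write from M]
Op 7: C2 read [C2 read from I: others=['C1=M'] -> C2=S, others downsized to S] -> [I,S,S] [MISS #5: read from I]
Op 8: C0 read [C0 read from I: others=['C1=S', 'C2=S'] -> C0=S, others downsized to S] -> [S,S,S] [MISS #6: read from I]
Op 9: C0 write [C0 write: invalidate ['C1=S', 'C2=S'] -> C0=M] -> [M,I,I] [MISS #7: write from S]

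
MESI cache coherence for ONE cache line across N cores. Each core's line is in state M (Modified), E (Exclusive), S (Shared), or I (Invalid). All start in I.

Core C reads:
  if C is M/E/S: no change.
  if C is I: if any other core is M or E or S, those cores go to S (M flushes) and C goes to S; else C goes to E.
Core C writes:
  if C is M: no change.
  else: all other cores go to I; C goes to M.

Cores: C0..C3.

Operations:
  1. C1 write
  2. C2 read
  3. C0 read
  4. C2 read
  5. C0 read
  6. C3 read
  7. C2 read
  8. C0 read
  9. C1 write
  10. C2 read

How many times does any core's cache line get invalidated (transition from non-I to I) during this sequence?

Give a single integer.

Answer: 3

Derivation:
Op 1: C1 write [C1 write: invalidate none -> C1=M] -> [I,M,I,I] (invalidations this op: 0; running total: 0)
Op 2: C2 read [C2 read from I: others=['C1=M'] -> C2=S, others downsized to S] -> [I,S,S,I] (invalidations this op: 0; running total: 0)
Op 3: C0 read [C0 read from I: others=['C1=S', 'C2=S'] -> C0=S, others downsized to S] -> [S,S,S,I] (invalidations this op: 0; running total: 0)
Op 4: C2 read [C2 read: already in S, no change] -> [S,S,S,I] (invalidations this op: 0; running total: 0)
Op 5: C0 read [C0 read: already in S, no change] -> [S,S,S,I] (invalidations this op: 0; running total: 0)
Op 6: C3 read [C3 read from I: others=['C0=S', 'C1=S', 'C2=S'] -> C3=S, others downsized to S] -> [S,S,S,S] (invalidations this op: 0; running total: 0)
Op 7: C2 read [C2 read: already in S, no change] -> [S,S,S,S] (invalidations this op: 0; running total: 0)
Op 8: C0 read [C0 read: already in S, no change] -> [S,S,S,S] (invalidations this op: 0; running total: 0)
Op 9: C1 write [C1 write: invalidate ['C0=S', 'C2=S', 'C3=S'] -> C1=M] -> [I,M,I,I] (invalidations this op: 3; running total: 3)
Op 10: C2 read [C2 read from I: others=['C1=M'] -> C2=S, others downsized to S] -> [I,S,S,I] (invalidations this op: 0; running total: 3)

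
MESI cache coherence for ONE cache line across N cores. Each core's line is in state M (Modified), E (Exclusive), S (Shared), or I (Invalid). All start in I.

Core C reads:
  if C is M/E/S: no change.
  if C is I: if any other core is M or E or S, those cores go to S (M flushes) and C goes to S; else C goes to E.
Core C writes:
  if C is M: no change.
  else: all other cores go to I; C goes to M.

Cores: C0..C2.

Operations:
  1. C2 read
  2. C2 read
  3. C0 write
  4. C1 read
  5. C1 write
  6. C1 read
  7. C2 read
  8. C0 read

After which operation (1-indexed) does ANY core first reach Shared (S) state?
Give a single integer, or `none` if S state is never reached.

Answer: 4

Derivation:
Op 1: C2 read [C2 read from I: no other sharers -> C2=E (exclusive)] -> [I,I,E]
Op 2: C2 read [C2 read: already in E, no change] -> [I,I,E]
Op 3: C0 write [C0 write: invalidate ['C2=E'] -> C0=M] -> [M,I,I]
Op 4: C1 read [C1 read from I: others=['C0=M'] -> C1=S, others downsized to S] -> [S,S,I]
  -> First S state at op 4; remaining ops need not be traced.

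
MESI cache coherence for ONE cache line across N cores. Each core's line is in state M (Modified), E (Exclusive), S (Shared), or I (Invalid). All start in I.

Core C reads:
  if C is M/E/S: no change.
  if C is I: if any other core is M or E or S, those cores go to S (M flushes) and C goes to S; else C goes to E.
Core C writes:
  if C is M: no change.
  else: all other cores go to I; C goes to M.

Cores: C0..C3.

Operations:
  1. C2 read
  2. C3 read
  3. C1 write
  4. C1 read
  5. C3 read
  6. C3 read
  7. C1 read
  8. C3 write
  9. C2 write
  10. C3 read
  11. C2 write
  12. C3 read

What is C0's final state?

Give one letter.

Answer: I

Derivation:
Op 1: C2 read [C2 read from I: no other sharers -> C2=E (exclusive)] -> [I,I,E,I]
Op 2: C3 read [C3 read from I: others=['C2=E'] -> C3=S, others downsized to S] -> [I,I,S,S]
Op 3: C1 write [C1 write: invalidate ['C2=S', 'C3=S'] -> C1=M] -> [I,M,I,I]
Op 4: C1 read [C1 read: already in M, no change] -> [I,M,I,I]
Op 5: C3 read [C3 read from I: others=['C1=M'] -> C3=S, others downsized to S] -> [I,S,I,S]
Op 6: C3 read [C3 read: already in S, no change] -> [I,S,I,S]
Op 7: C1 read [C1 read: already in S, no change] -> [I,S,I,S]
Op 8: C3 write [C3 write: invalidate ['C1=S'] -> C3=M] -> [I,I,I,M]
Op 9: C2 write [C2 write: invalidate ['C3=M'] -> C2=M] -> [I,I,M,I]
Op 10: C3 read [C3 read from I: others=['C2=M'] -> C3=S, others downsized to S] -> [I,I,S,S]
Op 11: C2 write [C2 write: invalidate ['C3=S'] -> C2=M] -> [I,I,M,I]
Op 12: C3 read [C3 read from I: others=['C2=M'] -> C3=S, others downsized to S] -> [I,I,S,S]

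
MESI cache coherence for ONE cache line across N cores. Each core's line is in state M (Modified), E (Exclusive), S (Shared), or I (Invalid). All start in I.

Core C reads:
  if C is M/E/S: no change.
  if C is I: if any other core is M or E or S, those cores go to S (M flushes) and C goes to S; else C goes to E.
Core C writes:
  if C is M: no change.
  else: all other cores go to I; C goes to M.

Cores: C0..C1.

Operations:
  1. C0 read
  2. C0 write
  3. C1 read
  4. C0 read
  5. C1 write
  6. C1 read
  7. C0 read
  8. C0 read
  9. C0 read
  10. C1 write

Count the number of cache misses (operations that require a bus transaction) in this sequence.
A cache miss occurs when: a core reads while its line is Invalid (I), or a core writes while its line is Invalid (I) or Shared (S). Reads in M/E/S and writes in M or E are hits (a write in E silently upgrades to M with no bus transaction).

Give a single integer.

Answer: 5

Derivation:
Op 1: C0 read [C0 read from I: no other sharers -> C0=E (exclusive)] -> [E,I] [MISS #1: read from I]
Op 2: C0 write [C0 write: invalidate none -> C0=M] -> [M,I] [hit: write from E is a silent E->M upgrade, no bus transaction]
Op 3: C1 read [C1 read from I: others=['C0=M'] -> C1=S, others downsized to S] -> [S,S] [MISS #2: read from I]
Op 4: C0 read [C0 read: already in S, no change] -> [S,S] [hit: read from S]
Op 5: C1 write [C1 write: invalidate ['C0=S'] -> C1=M] -> [I,M] [MISS #3: write from S]
Op 6: C1 read [C1 read: already in M, no change] -> [I,M] [hit: read from M]
Op 7: C0 read [C0 read from I: others=['C1=M'] -> C0=S, others downsized to S] -> [S,S] [MISS #4: read from I]
Op 8: C0 read [C0 read: already in S, no change] -> [S,S] [hit: read from S]
Op 9: C0 read [C0 read: already in S, no change] -> [S,S] [hit: read from S]
Op 10: C1 write [C1 write: invalidate ['C0=S'] -> C1=M] -> [I,M] [MISS #5: write from S]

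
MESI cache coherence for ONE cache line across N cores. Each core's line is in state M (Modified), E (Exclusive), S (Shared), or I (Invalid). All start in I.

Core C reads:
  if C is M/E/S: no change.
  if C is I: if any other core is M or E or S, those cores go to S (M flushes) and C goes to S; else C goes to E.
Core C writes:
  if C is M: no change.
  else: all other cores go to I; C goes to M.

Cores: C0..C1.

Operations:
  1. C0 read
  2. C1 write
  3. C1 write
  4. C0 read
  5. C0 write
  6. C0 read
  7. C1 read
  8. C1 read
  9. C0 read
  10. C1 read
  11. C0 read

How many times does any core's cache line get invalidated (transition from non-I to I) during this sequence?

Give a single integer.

Op 1: C0 read [C0 read from I: no other sharers -> C0=E (exclusive)] -> [E,I] (invalidations this op: 0; running total: 0)
Op 2: C1 write [C1 write: invalidate ['C0=E'] -> C1=M] -> [I,M] (invalidations this op: 1; running total: 1)
Op 3: C1 write [C1 write: already M (modified), no change] -> [I,M] (invalidations this op: 0; running total: 1)
Op 4: C0 read [C0 read from I: others=['C1=M'] -> C0=S, others downsized to S] -> [S,S] (invalidations this op: 0; running total: 1)
Op 5: C0 write [C0 write: invalidate ['C1=S'] -> C0=M] -> [M,I] (invalidations this op: 1; running total: 2)
Op 6: C0 read [C0 read: already in M, no change] -> [M,I] (invalidations this op: 0; running total: 2)
Op 7: C1 read [C1 read from I: others=['C0=M'] -> C1=S, others downsized to S] -> [S,S] (invalidations this op: 0; running total: 2)
Op 8: C1 read [C1 read: already in S, no change] -> [S,S] (invalidations this op: 0; running total: 2)
Op 9: C0 read [C0 read: already in S, no change] -> [S,S] (invalidations this op: 0; running total: 2)
Op 10: C1 read [C1 read: already in S, no change] -> [S,S] (invalidations this op: 0; running total: 2)
Op 11: C0 read [C0 read: already in S, no change] -> [S,S] (invalidations this op: 0; running total: 2)

Answer: 2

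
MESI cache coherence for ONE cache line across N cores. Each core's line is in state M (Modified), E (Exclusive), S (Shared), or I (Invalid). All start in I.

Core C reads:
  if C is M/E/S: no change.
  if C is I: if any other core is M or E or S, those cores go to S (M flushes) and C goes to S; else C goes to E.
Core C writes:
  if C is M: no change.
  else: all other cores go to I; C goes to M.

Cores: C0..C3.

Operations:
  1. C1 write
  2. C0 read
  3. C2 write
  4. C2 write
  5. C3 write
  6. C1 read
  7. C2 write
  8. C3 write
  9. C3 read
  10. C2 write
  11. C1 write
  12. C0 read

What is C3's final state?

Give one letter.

Answer: I

Derivation:
Op 1: C1 write [C1 write: invalidate none -> C1=M] -> [I,M,I,I]
Op 2: C0 read [C0 read from I: others=['C1=M'] -> C0=S, others downsized to S] -> [S,S,I,I]
Op 3: C2 write [C2 write: invalidate ['C0=S', 'C1=S'] -> C2=M] -> [I,I,M,I]
Op 4: C2 write [C2 write: already M (modified), no change] -> [I,I,M,I]
Op 5: C3 write [C3 write: invalidate ['C2=M'] -> C3=M] -> [I,I,I,M]
Op 6: C1 read [C1 read from I: others=['C3=M'] -> C1=S, others downsized to S] -> [I,S,I,S]
Op 7: C2 write [C2 write: invalidate ['C1=S', 'C3=S'] -> C2=M] -> [I,I,M,I]
Op 8: C3 write [C3 write: invalidate ['C2=M'] -> C3=M] -> [I,I,I,M]
Op 9: C3 read [C3 read: already in M, no change] -> [I,I,I,M]
Op 10: C2 write [C2 write: invalidate ['C3=M'] -> C2=M] -> [I,I,M,I]
Op 11: C1 write [C1 write: invalidate ['C2=M'] -> C1=M] -> [I,M,I,I]
Op 12: C0 read [C0 read from I: others=['C1=M'] -> C0=S, others downsized to S] -> [S,S,I,I]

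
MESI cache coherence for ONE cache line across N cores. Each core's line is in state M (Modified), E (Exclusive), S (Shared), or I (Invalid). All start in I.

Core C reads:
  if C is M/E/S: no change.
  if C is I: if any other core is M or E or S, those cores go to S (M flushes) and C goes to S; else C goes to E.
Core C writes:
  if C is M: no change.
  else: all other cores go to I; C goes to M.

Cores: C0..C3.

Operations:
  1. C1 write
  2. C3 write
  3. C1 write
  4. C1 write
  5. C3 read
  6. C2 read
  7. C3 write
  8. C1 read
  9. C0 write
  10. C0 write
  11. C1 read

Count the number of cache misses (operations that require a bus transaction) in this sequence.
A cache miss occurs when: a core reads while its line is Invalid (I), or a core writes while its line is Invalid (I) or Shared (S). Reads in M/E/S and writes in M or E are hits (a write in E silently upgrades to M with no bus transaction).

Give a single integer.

Op 1: C1 write [C1 write: invalidate none -> C1=M] -> [I,M,I,I] [MISS #1: write from I]
Op 2: C3 write [C3 write: invalidate ['C1=M'] -> C3=M] -> [I,I,I,M] [MISS #2: write from I]
Op 3: C1 write [C1 write: invalidate ['C3=M'] -> C1=M] -> [I,M,I,I] [MISS #3: write from I]
Op 4: C1 write [C1 write: already M (modified), no change] -> [I,M,I,I] [hit: write from M]
Op 5: C3 read [C3 read from I: others=['C1=M'] -> C3=S, others downsized to S] -> [I,S,I,S] [MISS #4: read from I]
Op 6: C2 read [C2 read from I: others=['C1=S', 'C3=S'] -> C2=S, others downsized to S] -> [I,S,S,S] [MISS #5: read from I]
Op 7: C3 write [C3 write: invalidate ['C1=S', 'C2=S'] -> C3=M] -> [I,I,I,M] [MISS #6: write from S]
Op 8: C1 read [C1 read from I: others=['C3=M'] -> C1=S, others downsized to S] -> [I,S,I,S] [MISS #7: read from I]
Op 9: C0 write [C0 write: invalidate ['C1=S', 'C3=S'] -> C0=M] -> [M,I,I,I] [MISS #8: write from I]
Op 10: C0 write [C0 write: already M (modified), no change] -> [M,I,I,I] [hit: write from M]
Op 11: C1 read [C1 read from I: others=['C0=M'] -> C1=S, others downsized to S] -> [S,S,I,I] [MISS #9: read from I]

Answer: 9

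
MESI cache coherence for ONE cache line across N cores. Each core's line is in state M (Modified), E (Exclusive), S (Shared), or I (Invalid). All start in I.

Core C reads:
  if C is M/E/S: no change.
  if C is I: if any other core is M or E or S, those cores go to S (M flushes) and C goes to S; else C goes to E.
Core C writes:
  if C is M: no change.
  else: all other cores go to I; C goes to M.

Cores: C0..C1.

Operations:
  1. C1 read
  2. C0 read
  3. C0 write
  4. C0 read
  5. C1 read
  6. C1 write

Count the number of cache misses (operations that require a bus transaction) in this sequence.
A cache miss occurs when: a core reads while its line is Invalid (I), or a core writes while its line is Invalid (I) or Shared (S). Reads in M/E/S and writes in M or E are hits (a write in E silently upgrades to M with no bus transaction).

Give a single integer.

Answer: 5

Derivation:
Op 1: C1 read [C1 read from I: no other sharers -> C1=E (exclusive)] -> [I,E] [MISS #1: read from I]
Op 2: C0 read [C0 read from I: others=['C1=E'] -> C0=S, others downsized to S] -> [S,S] [MISS #2: read from I]
Op 3: C0 write [C0 write: invalidate ['C1=S'] -> C0=M] -> [M,I] [MISS #3: write from S]
Op 4: C0 read [C0 read: already in M, no change] -> [M,I] [hit: read from M]
Op 5: C1 read [C1 read from I: others=['C0=M'] -> C1=S, others downsized to S] -> [S,S] [MISS #4: read from I]
Op 6: C1 write [C1 write: invalidate ['C0=S'] -> C1=M] -> [I,M] [MISS #5: write from S]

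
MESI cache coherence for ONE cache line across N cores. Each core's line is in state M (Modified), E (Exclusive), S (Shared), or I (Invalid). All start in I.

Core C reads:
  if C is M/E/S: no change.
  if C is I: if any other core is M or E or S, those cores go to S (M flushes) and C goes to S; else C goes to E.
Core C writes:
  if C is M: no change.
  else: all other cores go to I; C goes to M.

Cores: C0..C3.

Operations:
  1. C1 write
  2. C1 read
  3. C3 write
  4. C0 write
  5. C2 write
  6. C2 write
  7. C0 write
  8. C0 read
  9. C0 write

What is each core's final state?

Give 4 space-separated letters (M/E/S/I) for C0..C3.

Answer: M I I I

Derivation:
Op 1: C1 write [C1 write: invalidate none -> C1=M] -> [I,M,I,I]
Op 2: C1 read [C1 read: already in M, no change] -> [I,M,I,I]
Op 3: C3 write [C3 write: invalidate ['C1=M'] -> C3=M] -> [I,I,I,M]
Op 4: C0 write [C0 write: invalidate ['C3=M'] -> C0=M] -> [M,I,I,I]
Op 5: C2 write [C2 write: invalidate ['C0=M'] -> C2=M] -> [I,I,M,I]
Op 6: C2 write [C2 write: already M (modified), no change] -> [I,I,M,I]
Op 7: C0 write [C0 write: invalidate ['C2=M'] -> C0=M] -> [M,I,I,I]
Op 8: C0 read [C0 read: already in M, no change] -> [M,I,I,I]
Op 9: C0 write [C0 write: already M (modified), no change] -> [M,I,I,I]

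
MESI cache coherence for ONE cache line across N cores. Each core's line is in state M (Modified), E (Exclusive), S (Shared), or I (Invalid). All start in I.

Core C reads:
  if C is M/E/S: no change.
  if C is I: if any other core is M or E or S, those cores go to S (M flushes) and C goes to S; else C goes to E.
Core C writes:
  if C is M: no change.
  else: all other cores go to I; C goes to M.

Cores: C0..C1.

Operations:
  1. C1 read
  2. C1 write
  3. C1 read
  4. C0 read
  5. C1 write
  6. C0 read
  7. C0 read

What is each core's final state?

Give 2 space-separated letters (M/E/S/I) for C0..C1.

Answer: S S

Derivation:
Op 1: C1 read [C1 read from I: no other sharers -> C1=E (exclusive)] -> [I,E]
Op 2: C1 write [C1 write: invalidate none -> C1=M] -> [I,M]
Op 3: C1 read [C1 read: already in M, no change] -> [I,M]
Op 4: C0 read [C0 read from I: others=['C1=M'] -> C0=S, others downsized to S] -> [S,S]
Op 5: C1 write [C1 write: invalidate ['C0=S'] -> C1=M] -> [I,M]
Op 6: C0 read [C0 read from I: others=['C1=M'] -> C0=S, others downsized to S] -> [S,S]
Op 7: C0 read [C0 read: already in S, no change] -> [S,S]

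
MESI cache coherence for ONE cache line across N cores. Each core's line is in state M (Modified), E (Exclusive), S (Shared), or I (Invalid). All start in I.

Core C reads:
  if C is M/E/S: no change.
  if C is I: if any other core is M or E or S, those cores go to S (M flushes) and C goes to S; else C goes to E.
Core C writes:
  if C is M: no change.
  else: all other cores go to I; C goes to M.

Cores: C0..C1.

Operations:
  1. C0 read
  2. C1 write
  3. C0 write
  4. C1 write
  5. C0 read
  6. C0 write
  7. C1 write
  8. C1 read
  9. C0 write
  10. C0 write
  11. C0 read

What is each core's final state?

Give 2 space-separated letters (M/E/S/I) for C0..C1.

Answer: M I

Derivation:
Op 1: C0 read [C0 read from I: no other sharers -> C0=E (exclusive)] -> [E,I]
Op 2: C1 write [C1 write: invalidate ['C0=E'] -> C1=M] -> [I,M]
Op 3: C0 write [C0 write: invalidate ['C1=M'] -> C0=M] -> [M,I]
Op 4: C1 write [C1 write: invalidate ['C0=M'] -> C1=M] -> [I,M]
Op 5: C0 read [C0 read from I: others=['C1=M'] -> C0=S, others downsized to S] -> [S,S]
Op 6: C0 write [C0 write: invalidate ['C1=S'] -> C0=M] -> [M,I]
Op 7: C1 write [C1 write: invalidate ['C0=M'] -> C1=M] -> [I,M]
Op 8: C1 read [C1 read: already in M, no change] -> [I,M]
Op 9: C0 write [C0 write: invalidate ['C1=M'] -> C0=M] -> [M,I]
Op 10: C0 write [C0 write: already M (modified), no change] -> [M,I]
Op 11: C0 read [C0 read: already in M, no change] -> [M,I]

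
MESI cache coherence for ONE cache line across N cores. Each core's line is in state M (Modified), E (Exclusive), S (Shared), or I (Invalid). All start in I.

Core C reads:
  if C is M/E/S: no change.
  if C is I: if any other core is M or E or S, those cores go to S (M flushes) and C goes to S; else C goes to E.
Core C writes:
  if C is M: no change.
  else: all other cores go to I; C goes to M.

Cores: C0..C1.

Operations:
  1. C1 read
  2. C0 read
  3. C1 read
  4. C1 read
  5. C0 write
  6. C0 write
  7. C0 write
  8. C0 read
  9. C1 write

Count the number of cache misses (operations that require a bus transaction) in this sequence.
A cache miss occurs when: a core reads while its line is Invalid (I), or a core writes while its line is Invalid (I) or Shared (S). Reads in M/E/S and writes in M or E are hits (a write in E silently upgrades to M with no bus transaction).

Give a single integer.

Answer: 4

Derivation:
Op 1: C1 read [C1 read from I: no other sharers -> C1=E (exclusive)] -> [I,E] [MISS #1: read from I]
Op 2: C0 read [C0 read from I: others=['C1=E'] -> C0=S, others downsized to S] -> [S,S] [MISS #2: read from I]
Op 3: C1 read [C1 read: already in S, no change] -> [S,S] [hit: read from S]
Op 4: C1 read [C1 read: already in S, no change] -> [S,S] [hit: read from S]
Op 5: C0 write [C0 write: invalidate ['C1=S'] -> C0=M] -> [M,I] [MISS #3: write from S]
Op 6: C0 write [C0 write: already M (modified), no change] -> [M,I] [hit: write from M]
Op 7: C0 write [C0 write: already M (modified), no change] -> [M,I] [hit: write from M]
Op 8: C0 read [C0 read: already in M, no change] -> [M,I] [hit: read from M]
Op 9: C1 write [C1 write: invalidate ['C0=M'] -> C1=M] -> [I,M] [MISS #4: write from I]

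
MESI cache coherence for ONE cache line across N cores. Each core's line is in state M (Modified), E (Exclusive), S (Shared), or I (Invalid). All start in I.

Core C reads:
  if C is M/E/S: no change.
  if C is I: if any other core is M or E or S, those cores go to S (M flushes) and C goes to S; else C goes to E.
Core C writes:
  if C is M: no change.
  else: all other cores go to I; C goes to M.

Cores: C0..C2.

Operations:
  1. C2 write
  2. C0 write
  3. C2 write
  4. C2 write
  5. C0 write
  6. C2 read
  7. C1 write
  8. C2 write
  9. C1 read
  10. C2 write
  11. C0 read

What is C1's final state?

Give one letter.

Answer: I

Derivation:
Op 1: C2 write [C2 write: invalidate none -> C2=M] -> [I,I,M]
Op 2: C0 write [C0 write: invalidate ['C2=M'] -> C0=M] -> [M,I,I]
Op 3: C2 write [C2 write: invalidate ['C0=M'] -> C2=M] -> [I,I,M]
Op 4: C2 write [C2 write: already M (modified), no change] -> [I,I,M]
Op 5: C0 write [C0 write: invalidate ['C2=M'] -> C0=M] -> [M,I,I]
Op 6: C2 read [C2 read from I: others=['C0=M'] -> C2=S, others downsized to S] -> [S,I,S]
Op 7: C1 write [C1 write: invalidate ['C0=S', 'C2=S'] -> C1=M] -> [I,M,I]
Op 8: C2 write [C2 write: invalidate ['C1=M'] -> C2=M] -> [I,I,M]
Op 9: C1 read [C1 read from I: others=['C2=M'] -> C1=S, others downsized to S] -> [I,S,S]
Op 10: C2 write [C2 write: invalidate ['C1=S'] -> C2=M] -> [I,I,M]
Op 11: C0 read [C0 read from I: others=['C2=M'] -> C0=S, others downsized to S] -> [S,I,S]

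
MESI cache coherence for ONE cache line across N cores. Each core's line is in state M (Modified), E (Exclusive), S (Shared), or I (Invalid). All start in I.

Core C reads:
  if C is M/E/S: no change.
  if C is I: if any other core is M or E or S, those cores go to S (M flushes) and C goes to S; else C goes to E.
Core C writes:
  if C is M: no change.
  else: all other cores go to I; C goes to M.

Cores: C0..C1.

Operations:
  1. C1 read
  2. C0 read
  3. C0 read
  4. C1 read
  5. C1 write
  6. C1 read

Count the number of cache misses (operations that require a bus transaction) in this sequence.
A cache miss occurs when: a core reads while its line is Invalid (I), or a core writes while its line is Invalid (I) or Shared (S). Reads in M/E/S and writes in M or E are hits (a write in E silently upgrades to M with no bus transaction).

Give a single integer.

Answer: 3

Derivation:
Op 1: C1 read [C1 read from I: no other sharers -> C1=E (exclusive)] -> [I,E] [MISS #1: read from I]
Op 2: C0 read [C0 read from I: others=['C1=E'] -> C0=S, others downsized to S] -> [S,S] [MISS #2: read from I]
Op 3: C0 read [C0 read: already in S, no change] -> [S,S] [hit: read from S]
Op 4: C1 read [C1 read: already in S, no change] -> [S,S] [hit: read from S]
Op 5: C1 write [C1 write: invalidate ['C0=S'] -> C1=M] -> [I,M] [MISS #3: write from S]
Op 6: C1 read [C1 read: already in M, no change] -> [I,M] [hit: read from M]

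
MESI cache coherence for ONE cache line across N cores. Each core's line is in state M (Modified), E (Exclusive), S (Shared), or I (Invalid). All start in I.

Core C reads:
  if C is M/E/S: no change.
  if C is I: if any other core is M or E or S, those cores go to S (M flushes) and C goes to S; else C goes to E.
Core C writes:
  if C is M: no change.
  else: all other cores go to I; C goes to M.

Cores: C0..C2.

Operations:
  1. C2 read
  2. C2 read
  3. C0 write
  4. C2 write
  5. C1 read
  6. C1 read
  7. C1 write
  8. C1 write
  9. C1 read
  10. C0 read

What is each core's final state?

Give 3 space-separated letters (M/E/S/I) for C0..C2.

Answer: S S I

Derivation:
Op 1: C2 read [C2 read from I: no other sharers -> C2=E (exclusive)] -> [I,I,E]
Op 2: C2 read [C2 read: already in E, no change] -> [I,I,E]
Op 3: C0 write [C0 write: invalidate ['C2=E'] -> C0=M] -> [M,I,I]
Op 4: C2 write [C2 write: invalidate ['C0=M'] -> C2=M] -> [I,I,M]
Op 5: C1 read [C1 read from I: others=['C2=M'] -> C1=S, others downsized to S] -> [I,S,S]
Op 6: C1 read [C1 read: already in S, no change] -> [I,S,S]
Op 7: C1 write [C1 write: invalidate ['C2=S'] -> C1=M] -> [I,M,I]
Op 8: C1 write [C1 write: already M (modified), no change] -> [I,M,I]
Op 9: C1 read [C1 read: already in M, no change] -> [I,M,I]
Op 10: C0 read [C0 read from I: others=['C1=M'] -> C0=S, others downsized to S] -> [S,S,I]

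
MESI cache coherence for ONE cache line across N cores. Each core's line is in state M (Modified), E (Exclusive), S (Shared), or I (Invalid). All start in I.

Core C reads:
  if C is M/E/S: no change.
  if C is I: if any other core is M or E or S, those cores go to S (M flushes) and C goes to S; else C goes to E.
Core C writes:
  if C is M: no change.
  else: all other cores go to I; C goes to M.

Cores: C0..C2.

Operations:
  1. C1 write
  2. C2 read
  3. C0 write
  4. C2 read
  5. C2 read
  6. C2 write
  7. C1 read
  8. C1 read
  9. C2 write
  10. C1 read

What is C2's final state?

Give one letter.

Answer: S

Derivation:
Op 1: C1 write [C1 write: invalidate none -> C1=M] -> [I,M,I]
Op 2: C2 read [C2 read from I: others=['C1=M'] -> C2=S, others downsized to S] -> [I,S,S]
Op 3: C0 write [C0 write: invalidate ['C1=S', 'C2=S'] -> C0=M] -> [M,I,I]
Op 4: C2 read [C2 read from I: others=['C0=M'] -> C2=S, others downsized to S] -> [S,I,S]
Op 5: C2 read [C2 read: already in S, no change] -> [S,I,S]
Op 6: C2 write [C2 write: invalidate ['C0=S'] -> C2=M] -> [I,I,M]
Op 7: C1 read [C1 read from I: others=['C2=M'] -> C1=S, others downsized to S] -> [I,S,S]
Op 8: C1 read [C1 read: already in S, no change] -> [I,S,S]
Op 9: C2 write [C2 write: invalidate ['C1=S'] -> C2=M] -> [I,I,M]
Op 10: C1 read [C1 read from I: others=['C2=M'] -> C1=S, others downsized to S] -> [I,S,S]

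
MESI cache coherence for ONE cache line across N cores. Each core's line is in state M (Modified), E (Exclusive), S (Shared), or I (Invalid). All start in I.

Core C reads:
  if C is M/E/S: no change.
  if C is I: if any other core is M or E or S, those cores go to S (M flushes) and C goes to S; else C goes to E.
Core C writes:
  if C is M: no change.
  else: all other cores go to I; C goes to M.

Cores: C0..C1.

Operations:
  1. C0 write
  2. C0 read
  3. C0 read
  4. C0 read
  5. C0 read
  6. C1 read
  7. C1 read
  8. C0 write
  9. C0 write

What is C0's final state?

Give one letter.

Answer: M

Derivation:
Op 1: C0 write [C0 write: invalidate none -> C0=M] -> [M,I]
Op 2: C0 read [C0 read: already in M, no change] -> [M,I]
Op 3: C0 read [C0 read: already in M, no change] -> [M,I]
Op 4: C0 read [C0 read: already in M, no change] -> [M,I]
Op 5: C0 read [C0 read: already in M, no change] -> [M,I]
Op 6: C1 read [C1 read from I: others=['C0=M'] -> C1=S, others downsized to S] -> [S,S]
Op 7: C1 read [C1 read: already in S, no change] -> [S,S]
Op 8: C0 write [C0 write: invalidate ['C1=S'] -> C0=M] -> [M,I]
Op 9: C0 write [C0 write: already M (modified), no change] -> [M,I]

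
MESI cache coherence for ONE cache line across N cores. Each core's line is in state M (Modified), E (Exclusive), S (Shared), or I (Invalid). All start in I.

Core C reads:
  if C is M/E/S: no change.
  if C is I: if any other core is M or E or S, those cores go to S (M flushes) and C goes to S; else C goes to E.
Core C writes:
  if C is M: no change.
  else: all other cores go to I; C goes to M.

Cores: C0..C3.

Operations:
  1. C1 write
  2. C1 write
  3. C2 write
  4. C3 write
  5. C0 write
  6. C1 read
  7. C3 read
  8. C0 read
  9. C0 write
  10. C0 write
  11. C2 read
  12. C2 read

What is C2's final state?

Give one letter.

Op 1: C1 write [C1 write: invalidate none -> C1=M] -> [I,M,I,I]
Op 2: C1 write [C1 write: already M (modified), no change] -> [I,M,I,I]
Op 3: C2 write [C2 write: invalidate ['C1=M'] -> C2=M] -> [I,I,M,I]
Op 4: C3 write [C3 write: invalidate ['C2=M'] -> C3=M] -> [I,I,I,M]
Op 5: C0 write [C0 write: invalidate ['C3=M'] -> C0=M] -> [M,I,I,I]
Op 6: C1 read [C1 read from I: others=['C0=M'] -> C1=S, others downsized to S] -> [S,S,I,I]
Op 7: C3 read [C3 read from I: others=['C0=S', 'C1=S'] -> C3=S, others downsized to S] -> [S,S,I,S]
Op 8: C0 read [C0 read: already in S, no change] -> [S,S,I,S]
Op 9: C0 write [C0 write: invalidate ['C1=S', 'C3=S'] -> C0=M] -> [M,I,I,I]
Op 10: C0 write [C0 write: already M (modified), no change] -> [M,I,I,I]
Op 11: C2 read [C2 read from I: others=['C0=M'] -> C2=S, others downsized to S] -> [S,I,S,I]
Op 12: C2 read [C2 read: already in S, no change] -> [S,I,S,I]

Answer: S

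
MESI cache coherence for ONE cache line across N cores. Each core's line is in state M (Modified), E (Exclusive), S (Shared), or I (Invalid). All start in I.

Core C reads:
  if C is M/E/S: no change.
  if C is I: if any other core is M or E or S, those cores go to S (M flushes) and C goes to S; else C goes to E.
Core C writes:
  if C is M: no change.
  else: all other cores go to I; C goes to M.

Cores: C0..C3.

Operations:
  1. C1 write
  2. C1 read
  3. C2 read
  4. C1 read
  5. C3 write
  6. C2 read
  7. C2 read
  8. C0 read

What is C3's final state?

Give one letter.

Answer: S

Derivation:
Op 1: C1 write [C1 write: invalidate none -> C1=M] -> [I,M,I,I]
Op 2: C1 read [C1 read: already in M, no change] -> [I,M,I,I]
Op 3: C2 read [C2 read from I: others=['C1=M'] -> C2=S, others downsized to S] -> [I,S,S,I]
Op 4: C1 read [C1 read: already in S, no change] -> [I,S,S,I]
Op 5: C3 write [C3 write: invalidate ['C1=S', 'C2=S'] -> C3=M] -> [I,I,I,M]
Op 6: C2 read [C2 read from I: others=['C3=M'] -> C2=S, others downsized to S] -> [I,I,S,S]
Op 7: C2 read [C2 read: already in S, no change] -> [I,I,S,S]
Op 8: C0 read [C0 read from I: others=['C2=S', 'C3=S'] -> C0=S, others downsized to S] -> [S,I,S,S]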